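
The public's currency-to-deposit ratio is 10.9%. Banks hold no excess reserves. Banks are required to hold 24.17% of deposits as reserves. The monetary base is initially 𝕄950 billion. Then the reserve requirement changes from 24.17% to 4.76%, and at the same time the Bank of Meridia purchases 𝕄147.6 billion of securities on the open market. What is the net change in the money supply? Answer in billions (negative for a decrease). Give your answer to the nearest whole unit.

Before: m₁ = (1 + 0.109) / (0.2417 + 0.109) ≈ 3.16225, MB₁ = 950, so M₁ = 3.16225 × 950 = 3004.1375 billion.
After: m₂ = (1 + 0.109) / (0.0476 + 0.109) ≈ 7.08174, MB₂ = 950 + 147.6 = 1097.6, so M₂ = 7.08174 × 1097.6 ≈ 7772.9178 billion.
ΔM = M₂ − M₁ = 7772.9178 − 3004.1375 = 4768.7803 billion.

𝕄4769 billion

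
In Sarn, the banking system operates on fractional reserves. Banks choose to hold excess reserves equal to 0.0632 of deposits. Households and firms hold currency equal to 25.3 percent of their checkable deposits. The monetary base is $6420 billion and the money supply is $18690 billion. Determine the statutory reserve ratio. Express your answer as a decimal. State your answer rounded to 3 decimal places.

Using m = M/MB = 18690/6420 ≈ 2.911215. Since m = (1 + c)/(c + rr + e), the denominator satisfies c + rr + e = (1 + c)/m = (1 + 0.253) / 2.911215 ≈ 0.430404.
With c = 0.253 and e = 0.0632, the statutory reserve ratio is 0.430404 − 0.253 − 0.0632 = 0.114204.

0.114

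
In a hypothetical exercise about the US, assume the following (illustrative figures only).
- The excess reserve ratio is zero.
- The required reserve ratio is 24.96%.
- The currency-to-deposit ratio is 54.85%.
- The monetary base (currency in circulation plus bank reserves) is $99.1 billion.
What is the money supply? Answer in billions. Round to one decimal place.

The money multiplier is m = (1 + c) / (rr + c) = (1 + 0.5485) / (0.2496 + 0.5485) ≈ 1.9402.
So M = m × MB = 1.9402 × 99.1 ≈ 192.2738 billion.

$192.3 billion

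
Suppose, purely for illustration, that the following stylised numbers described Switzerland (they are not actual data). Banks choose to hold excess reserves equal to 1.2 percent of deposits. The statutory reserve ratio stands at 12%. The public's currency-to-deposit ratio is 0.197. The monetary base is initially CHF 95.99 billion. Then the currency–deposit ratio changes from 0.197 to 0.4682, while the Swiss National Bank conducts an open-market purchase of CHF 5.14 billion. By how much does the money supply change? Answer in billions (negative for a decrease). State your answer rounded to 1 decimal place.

Before: m₁ = (1 + 0.197) / (0.12 + 0.012 + 0.197) ≈ 3.63830, MB₁ = 95.99, so M₁ = 3.63830 × 95.99 ≈ 349.2404 billion.
After: m₂ = (1 + 0.4682) / (0.12 + 0.012 + 0.4682) ≈ 2.44618, MB₂ = 95.99 + 5.14 = 101.13, so M₂ = 2.44618 × 101.13 ≈ 247.3822 billion.
ΔM = M₂ − M₁ = 247.3822 − 349.2404 = -101.8582 billion.

-101.9 billion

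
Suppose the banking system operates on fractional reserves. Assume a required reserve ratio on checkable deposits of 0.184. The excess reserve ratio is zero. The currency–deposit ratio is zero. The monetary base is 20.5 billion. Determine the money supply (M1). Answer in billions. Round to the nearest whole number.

111 billion

With no currency drain or excess reserves, the money multiplier is m = 1/rr = 1/0.184 ≈ 5.4348.
Money supply M = m × MB = 5.4348 × 20.5 = 111.4134 billion.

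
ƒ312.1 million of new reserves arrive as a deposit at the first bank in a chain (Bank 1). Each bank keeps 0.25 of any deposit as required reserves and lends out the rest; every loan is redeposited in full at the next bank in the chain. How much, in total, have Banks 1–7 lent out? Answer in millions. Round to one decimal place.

Bank i lends (1 − rr)^i of the original deposit: Bank 1 lends 312.1·0.7500 = 234.0750, Bank 2 lends 312.1·0.7500² ≈ 175.5563, and so on.
Summing a geometric series: total = 312.1·[0.7500·(1 − 0.7500^7) / (1 − 0.7500)] ≈ 811.3190 million.

ƒ811.3 million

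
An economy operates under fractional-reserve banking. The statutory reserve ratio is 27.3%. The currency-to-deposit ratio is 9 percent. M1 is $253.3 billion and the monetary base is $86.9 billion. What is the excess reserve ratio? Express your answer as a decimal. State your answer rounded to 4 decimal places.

0.0109

Using m = M/MB = 253.3/86.9 ≈ 2.914845. Since m = (1 + c)/(c + rr + e), the denominator satisfies c + rr + e = (1 + c)/m = (1 + 0.09) / 2.914845 ≈ 0.373948.
With c = 0.09 and rr = 0.273, the excess reserve ratio is 0.373948 − 0.09 − 0.273 = 0.010948.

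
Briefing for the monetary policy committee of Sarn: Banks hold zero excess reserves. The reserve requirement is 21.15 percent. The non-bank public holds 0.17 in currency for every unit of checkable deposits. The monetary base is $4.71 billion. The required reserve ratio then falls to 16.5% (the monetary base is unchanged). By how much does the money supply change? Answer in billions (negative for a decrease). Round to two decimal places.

Initially m₁ = (1 + 0.17) / (0.2115 + 0.17) ≈ 3.0668, so M₁ = 3.0668 × 4.71 ≈ 14.4446 billion.
After the change m₂ = (1 + 0.17) / (0.165 + 0.17) ≈ 3.4925, so M₂ = 3.4925 × 4.71 ≈ 16.4497 billion.
ΔM = M₂ − M₁ = 16.4497 − 14.4446 = 2.0051 billion.

$2.01 billion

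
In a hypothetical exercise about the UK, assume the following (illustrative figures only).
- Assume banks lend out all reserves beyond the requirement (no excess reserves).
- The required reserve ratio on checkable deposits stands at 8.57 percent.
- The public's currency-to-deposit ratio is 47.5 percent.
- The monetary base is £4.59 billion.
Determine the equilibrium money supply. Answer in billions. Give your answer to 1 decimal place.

The money multiplier is m = (1 + c) / (rr + c) = (1 + 0.475) / (0.0857 + 0.475) ≈ 2.6306.
So M = m × MB = 2.6306 × 4.59 ≈ 12.0745 billion.

£12.1 billion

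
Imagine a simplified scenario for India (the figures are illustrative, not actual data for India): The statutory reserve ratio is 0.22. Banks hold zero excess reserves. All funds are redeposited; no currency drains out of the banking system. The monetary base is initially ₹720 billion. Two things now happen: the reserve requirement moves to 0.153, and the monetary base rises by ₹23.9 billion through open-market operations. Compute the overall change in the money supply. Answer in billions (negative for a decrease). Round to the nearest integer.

Before: m₁ = 1 / (0.22) ≈ 4.5455, MB₁ = 720, so M₁ = 4.5455 × 720 = 3272.76 billion.
After: m₂ = 1 / (0.153) ≈ 6.5359, MB₂ = 720 + 23.9 = 743.9, so M₂ = 6.5359 × 743.9 ≈ 4862.056 billion.
ΔM = M₂ − M₁ = 4862.056 − 3272.76 = 1589.296 billion.

₹1589 billion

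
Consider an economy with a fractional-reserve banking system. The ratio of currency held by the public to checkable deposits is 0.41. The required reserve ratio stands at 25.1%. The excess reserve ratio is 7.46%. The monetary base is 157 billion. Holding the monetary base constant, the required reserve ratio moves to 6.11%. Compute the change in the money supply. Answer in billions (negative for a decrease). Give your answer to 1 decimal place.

Initially m₁ = (1 + 0.41) / (0.251 + 0.0746 + 0.41) ≈ 1.91680, so M₁ = 1.91680 × 157 = 300.9376 billion.
After the change m₂ = (1 + 0.41) / (0.0611 + 0.0746 + 0.41) ≈ 2.58384, so M₂ = 2.58384 × 157 ≈ 405.6629 billion.
ΔM = M₂ − M₁ = 405.6629 − 300.9376 = 104.7253 billion.

104.7 billion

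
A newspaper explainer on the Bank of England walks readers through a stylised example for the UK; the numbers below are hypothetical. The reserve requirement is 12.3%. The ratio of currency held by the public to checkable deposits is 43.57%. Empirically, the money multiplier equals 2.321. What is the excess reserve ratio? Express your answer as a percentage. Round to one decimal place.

6.0%

Using m = 2.321. Since m = (1 + c)/(c + rr + e), the denominator satisfies c + rr + e = (1 + c)/m = (1 + 0.4357) / 2.321 ≈ 0.618570.
With c = 0.4357 and rr = 0.123, the excess reserve ratio is 0.618570 − 0.4357 − 0.123 = 0.05987.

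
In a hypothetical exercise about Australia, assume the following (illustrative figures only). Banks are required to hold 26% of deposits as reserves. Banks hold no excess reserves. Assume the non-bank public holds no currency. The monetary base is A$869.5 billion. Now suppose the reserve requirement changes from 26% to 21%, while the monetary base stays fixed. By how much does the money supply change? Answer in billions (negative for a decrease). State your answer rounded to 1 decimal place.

Initially m₁ = 1 / (0.26) ≈ 3.84615, so M₁ = 3.84615 × 869.5 ≈ 3344.2274 billion.
After the change m₂ = 1 / (0.21) ≈ 4.76190, so M₂ = 4.76190 × 869.5 ≈ 4140.472 billion.
ΔM = M₂ − M₁ = 4140.472 − 3344.2274 = 796.2446 billion.

A$796.2 billion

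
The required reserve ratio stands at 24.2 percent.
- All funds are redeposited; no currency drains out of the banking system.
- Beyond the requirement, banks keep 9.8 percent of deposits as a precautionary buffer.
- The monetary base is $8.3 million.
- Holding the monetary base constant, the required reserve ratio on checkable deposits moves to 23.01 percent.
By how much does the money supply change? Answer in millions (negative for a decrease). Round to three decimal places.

$0.885 million

Initially m₁ = 1 / (0.242 + 0.098) ≈ 2.94118, so M₁ = 2.94118 × 8.3 ≈ 24.4118 million.
After the change m₂ = 1 / (0.2301 + 0.098) ≈ 3.04785, so M₂ = 3.04785 × 8.3 ≈ 25.2972 million.
ΔM = M₂ − M₁ = 25.2972 − 24.4118 = 0.8854 million.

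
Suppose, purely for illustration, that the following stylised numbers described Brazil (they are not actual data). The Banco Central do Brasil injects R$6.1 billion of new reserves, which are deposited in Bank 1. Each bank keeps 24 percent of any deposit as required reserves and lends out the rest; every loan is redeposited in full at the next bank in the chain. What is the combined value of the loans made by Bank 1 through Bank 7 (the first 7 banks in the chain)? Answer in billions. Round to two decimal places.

Bank i lends (1 − rr)^i of the original deposit: Bank 1 lends 6.1·0.7600 = 4.6360, Bank 2 lends 6.1·0.7600² ≈ 3.5234, and so on.
Summing a geometric series: total = 6.1·[0.7600·(1 − 0.7600^7) / (1 − 0.7600)] ≈ 16.4877 billion.

R$16.49 billion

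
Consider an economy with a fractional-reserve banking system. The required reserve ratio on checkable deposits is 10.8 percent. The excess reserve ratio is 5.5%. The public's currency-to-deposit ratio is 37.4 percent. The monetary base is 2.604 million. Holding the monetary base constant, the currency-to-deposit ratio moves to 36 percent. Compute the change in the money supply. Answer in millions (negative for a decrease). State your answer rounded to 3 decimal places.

Initially m₁ = (1 + 0.374) / (0.108 + 0.055 + 0.374) ≈ 2.55866, so M₁ = 2.55866 × 2.604 ≈ 6.6628 million.
After the change m₂ = (1 + 0.36) / (0.108 + 0.055 + 0.36) ≈ 2.60038, so M₂ = 2.60038 × 2.604 ≈ 6.7714 million.
ΔM = M₂ − M₁ = 6.7714 − 6.6628 = 0.1086 million.

0.109 million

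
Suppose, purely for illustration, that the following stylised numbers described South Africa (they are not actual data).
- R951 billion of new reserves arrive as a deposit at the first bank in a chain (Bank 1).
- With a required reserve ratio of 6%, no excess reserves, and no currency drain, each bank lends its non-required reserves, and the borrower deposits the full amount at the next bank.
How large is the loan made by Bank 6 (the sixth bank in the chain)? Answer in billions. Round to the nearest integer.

Each bank lends a fraction (1 − rr) = 0.9400 of the deposit it receives, so Bank 6 receives 951·0.9400^5 and lends 951·0.9400^6 ≈ 656.0662 billion.

R656 billion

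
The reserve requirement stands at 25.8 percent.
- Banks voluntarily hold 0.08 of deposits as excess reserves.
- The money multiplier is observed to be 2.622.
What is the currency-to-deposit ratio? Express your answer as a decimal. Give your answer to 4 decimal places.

0.0701

Using m = 2.622. From m = (1 + c)/(c + rr + e), rearranging gives 1 + c = m·(c + rr + e), so c·(1 − m) = m·(rr + e) − 1.
Hence c = [m·(rr + e) − 1]/(1 − m) = [2.622 × (0.258 + 0.08) − 1] / (1 − 2.622) ≈ 0.070138.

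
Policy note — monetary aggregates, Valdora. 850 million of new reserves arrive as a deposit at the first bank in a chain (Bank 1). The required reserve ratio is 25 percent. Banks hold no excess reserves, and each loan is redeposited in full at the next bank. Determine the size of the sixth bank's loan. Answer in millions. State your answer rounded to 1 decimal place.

Each bank lends a fraction (1 − rr) = 0.7500 of the deposit it receives, so Bank 6 receives 850·0.7500^5 and lends 850·0.7500^6 ≈ 151.2817 million.

151.3 million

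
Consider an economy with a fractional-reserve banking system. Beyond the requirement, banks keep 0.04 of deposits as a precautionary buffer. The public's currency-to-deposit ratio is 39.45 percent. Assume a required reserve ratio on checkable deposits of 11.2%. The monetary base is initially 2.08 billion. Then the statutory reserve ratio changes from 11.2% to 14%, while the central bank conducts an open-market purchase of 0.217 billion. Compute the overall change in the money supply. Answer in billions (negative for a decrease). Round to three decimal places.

0.268 billion

Before: m₁ = (1 + 0.3945) / (0.112 + 0.04 + 0.3945) ≈ 2.55169, MB₁ = 2.08, so M₁ = 2.55169 × 2.08 ≈ 5.3075 billion.
After: m₂ = (1 + 0.3945) / (0.14 + 0.04 + 0.3945) ≈ 2.42733, MB₂ = 2.08 + 0.217 = 2.297, so M₂ = 2.42733 × 2.297 ≈ 5.5756 billion.
ΔM = M₂ − M₁ = 5.5756 − 5.3075 = 0.2681 billion.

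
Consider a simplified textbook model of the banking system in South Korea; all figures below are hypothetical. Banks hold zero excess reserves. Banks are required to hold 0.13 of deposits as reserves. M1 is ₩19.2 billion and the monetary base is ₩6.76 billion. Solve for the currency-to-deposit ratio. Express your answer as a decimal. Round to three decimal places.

Using m = M/MB = 19.2/6.76 ≈ 2.840237. From m = (1 + c)/(c + rr + e), rearranging gives 1 + c = m·(c + rr + e), so c·(1 − m) = m·(rr + e) − 1.
Hence c = [m·(rr + e) − 1]/(1 − m) = [2.840237 × (0.13 + 0) − 1] / (1 − 2.840237) ≈ 0.342765.

0.343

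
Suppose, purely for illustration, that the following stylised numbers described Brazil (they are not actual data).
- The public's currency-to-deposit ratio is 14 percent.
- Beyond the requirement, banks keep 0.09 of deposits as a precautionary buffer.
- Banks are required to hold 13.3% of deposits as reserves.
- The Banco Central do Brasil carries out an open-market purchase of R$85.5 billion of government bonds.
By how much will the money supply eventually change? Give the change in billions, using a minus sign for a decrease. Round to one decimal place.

R$268.5 billion

The money multiplier is m = (1 + c) / (rr + e + c) = (1 + 0.14) / (0.133 + 0.09 + 0.14) ≈ 3.1405.
The purchase adds 85.5 billion of base, so ΔM = m × ΔMB = 3.1405 × (+85.5) ≈ 268.5127 billion.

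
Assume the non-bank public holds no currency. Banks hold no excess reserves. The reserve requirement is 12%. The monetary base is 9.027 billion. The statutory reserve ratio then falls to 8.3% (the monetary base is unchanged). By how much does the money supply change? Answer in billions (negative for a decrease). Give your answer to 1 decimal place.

33.5 billion

Initially m₁ = 1 / (0.12) ≈ 8.3333, so M₁ = 8.3333 × 9.027 ≈ 75.2247 billion.
After the change m₂ = 1 / (0.083) ≈ 12.0482, so M₂ = 12.0482 × 9.027 ≈ 108.7591 billion.
ΔM = M₂ − M₁ = 108.7591 − 75.2247 = 33.5344 billion.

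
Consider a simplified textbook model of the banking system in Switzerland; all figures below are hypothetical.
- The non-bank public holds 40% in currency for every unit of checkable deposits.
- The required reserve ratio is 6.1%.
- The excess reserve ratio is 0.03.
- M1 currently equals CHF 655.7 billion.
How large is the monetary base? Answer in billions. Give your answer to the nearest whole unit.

The money multiplier is m = (1 + c) / (rr + e + c) = (1 + 0.4) / (0.061 + 0.03 + 0.4) ≈ 2.8513.
MB = M / m = 655.7 / 2.8513 ≈ 229.9653 billion.

CHF 230 billion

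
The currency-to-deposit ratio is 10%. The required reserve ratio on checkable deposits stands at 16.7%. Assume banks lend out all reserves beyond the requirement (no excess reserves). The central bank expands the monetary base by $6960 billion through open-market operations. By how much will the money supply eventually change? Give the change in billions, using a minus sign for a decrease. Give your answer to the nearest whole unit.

$28674 billion

The money multiplier is m = (1 + c) / (rr + c) = (1 + 0.1) / (0.167 + 0.1) ≈ 4.11985.
The purchase adds 6960 billion of base, so ΔM = m × ΔMB = 4.11985 × (+6960) = 28674.156 billion.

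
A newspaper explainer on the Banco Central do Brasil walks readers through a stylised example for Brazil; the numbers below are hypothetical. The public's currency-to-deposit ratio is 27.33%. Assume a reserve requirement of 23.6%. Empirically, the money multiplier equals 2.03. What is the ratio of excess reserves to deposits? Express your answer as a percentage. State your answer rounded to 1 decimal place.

Using m = 2.03. Since m = (1 + c)/(c + rr + e), the denominator satisfies c + rr + e = (1 + c)/m = (1 + 0.2733) / 2.03 ≈ 0.627241.
With c = 0.2733 and rr = 0.236, the ratio of excess reserves to deposits is 0.627241 − 0.2733 − 0.236 = 0.117941.

11.8%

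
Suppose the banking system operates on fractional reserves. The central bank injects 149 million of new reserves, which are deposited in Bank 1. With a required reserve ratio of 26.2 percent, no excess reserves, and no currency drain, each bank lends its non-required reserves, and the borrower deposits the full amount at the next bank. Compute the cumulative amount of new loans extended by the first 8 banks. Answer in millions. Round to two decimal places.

382.77 million

Bank i lends (1 − rr)^i of the original deposit: Bank 1 lends 149·0.7380 = 109.9620, Bank 2 lends 149·0.7380² ≈ 81.1520, and so on.
Summing a geometric series: total = 149·[0.7380·(1 − 0.7380^8) / (1 − 0.7380)] ≈ 382.7712 million.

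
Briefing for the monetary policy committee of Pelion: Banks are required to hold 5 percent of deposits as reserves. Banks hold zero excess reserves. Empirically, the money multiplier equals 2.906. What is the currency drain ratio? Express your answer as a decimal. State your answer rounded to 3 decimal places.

0.448

Using m = 2.906. From m = (1 + c)/(c + rr + e), rearranging gives 1 + c = m·(c + rr + e), so c·(1 − m) = m·(rr + e) − 1.
Hence c = [m·(rr + e) − 1]/(1 − m) = [2.906 × (0.05 + 0) − 1] / (1 − 2.906) ≈ 0.448426.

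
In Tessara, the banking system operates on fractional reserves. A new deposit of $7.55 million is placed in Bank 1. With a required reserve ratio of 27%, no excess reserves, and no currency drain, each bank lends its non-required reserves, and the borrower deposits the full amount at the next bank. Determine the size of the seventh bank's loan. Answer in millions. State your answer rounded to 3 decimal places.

$0.834 million

Each bank lends a fraction (1 − rr) = 0.7300 of the deposit it receives, so Bank 7 receives 7.55·0.7300^6 and lends 7.55·0.7300^7 ≈ 0.8341 million.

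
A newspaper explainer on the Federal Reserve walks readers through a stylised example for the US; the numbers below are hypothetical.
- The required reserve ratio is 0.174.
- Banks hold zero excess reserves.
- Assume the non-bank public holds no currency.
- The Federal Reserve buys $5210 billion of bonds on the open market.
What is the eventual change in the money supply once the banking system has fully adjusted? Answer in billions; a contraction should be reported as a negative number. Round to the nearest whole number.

The simple money multiplier is m = 1/rr = 1/0.174 ≈ 5.74713.
An open-market purchase increases the monetary base by 5210 billion, so ΔM = m × ΔMB = 5.74713 × 5210 = 29942.5473 billion.

$29943 billion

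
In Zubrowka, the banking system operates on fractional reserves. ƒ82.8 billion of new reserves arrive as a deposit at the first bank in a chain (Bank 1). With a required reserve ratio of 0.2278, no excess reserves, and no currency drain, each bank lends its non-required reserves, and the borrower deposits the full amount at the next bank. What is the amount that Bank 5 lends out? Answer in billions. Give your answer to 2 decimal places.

Each bank lends a fraction (1 − rr) = 0.7722 of the deposit it receives, so Bank 5 receives 82.8·0.7722^4 and lends 82.8·0.7722^5 ≈ 22.7342 billion.

ƒ22.73 billion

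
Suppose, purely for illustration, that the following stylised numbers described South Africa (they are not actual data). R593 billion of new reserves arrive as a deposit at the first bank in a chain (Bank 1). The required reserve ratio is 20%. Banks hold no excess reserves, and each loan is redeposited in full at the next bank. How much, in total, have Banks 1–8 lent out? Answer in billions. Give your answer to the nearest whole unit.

Bank i lends (1 − rr)^i of the original deposit: Bank 1 lends 593·0.8000 = 474.4000, Bank 2 lends 593·0.8000² = 379.5200, and so on.
Summing a geometric series: total = 593·[0.8000·(1 − 0.8000^8) / (1 − 0.8000)] ≈ 1974.0444 billion.

R1974 billion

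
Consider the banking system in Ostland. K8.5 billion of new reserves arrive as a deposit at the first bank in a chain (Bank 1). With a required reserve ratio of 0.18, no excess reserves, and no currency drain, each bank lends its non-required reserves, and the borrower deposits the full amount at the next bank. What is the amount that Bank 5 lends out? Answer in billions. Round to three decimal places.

Each bank lends a fraction (1 − rr) = 0.8200 of the deposit it receives, so Bank 5 receives 8.5·0.8200^4 and lends 8.5·0.8200^5 ≈ 3.1513 billion.

K3.151 billion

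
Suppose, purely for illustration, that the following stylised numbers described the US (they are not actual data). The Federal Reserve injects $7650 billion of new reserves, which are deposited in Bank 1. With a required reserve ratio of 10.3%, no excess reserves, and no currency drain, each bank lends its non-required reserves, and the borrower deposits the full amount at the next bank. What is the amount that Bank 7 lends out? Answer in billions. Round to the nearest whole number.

$3574 billion

Each bank lends a fraction (1 − rr) = 0.8970 of the deposit it receives, so Bank 7 receives 7650·0.8970^6 and lends 7650·0.8970^7 ≈ 3574.4443 billion.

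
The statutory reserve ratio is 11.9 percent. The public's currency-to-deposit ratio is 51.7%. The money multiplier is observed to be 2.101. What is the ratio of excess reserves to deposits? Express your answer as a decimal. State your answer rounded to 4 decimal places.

0.0860

Using m = 2.101. Since m = (1 + c)/(c + rr + e), the denominator satisfies c + rr + e = (1 + c)/m = (1 + 0.517) / 2.101 ≈ 0.722037.
With c = 0.517 and rr = 0.119, the ratio of excess reserves to deposits is 0.722037 − 0.517 − 0.119 = 0.086037.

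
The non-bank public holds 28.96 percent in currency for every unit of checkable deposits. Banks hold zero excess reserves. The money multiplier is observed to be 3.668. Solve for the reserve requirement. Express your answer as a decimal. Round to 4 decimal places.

Using m = 3.668. Since m = (1 + c)/(c + rr + e), the denominator satisfies c + rr + e = (1 + c)/m = (1 + 0.2896) / 3.668 ≈ 0.351581.
With c = 0.2896 and e = 0, the reserve requirement is 0.351581 − 0.2896 − 0 = 0.061981.

0.0620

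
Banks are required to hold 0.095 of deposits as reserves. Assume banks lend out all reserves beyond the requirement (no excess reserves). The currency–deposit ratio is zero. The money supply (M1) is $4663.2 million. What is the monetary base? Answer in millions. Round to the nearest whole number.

$443 million

With no currency drain and no excess reserves, the money multiplier is m = 1/rr = 1/0.095 ≈ 10.52632.
The monetary base is MB = M / m = 4663.2 / 10.52632 ≈ 443.0038 million.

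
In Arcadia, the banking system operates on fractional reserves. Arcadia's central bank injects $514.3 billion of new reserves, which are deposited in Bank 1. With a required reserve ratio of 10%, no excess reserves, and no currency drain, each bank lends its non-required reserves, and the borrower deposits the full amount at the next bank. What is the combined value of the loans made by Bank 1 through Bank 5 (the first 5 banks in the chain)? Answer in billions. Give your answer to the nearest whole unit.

Bank i lends (1 − rr)^i of the original deposit: Bank 1 lends 514.3·0.9000 = 462.8700, Bank 2 lends 514.3·0.9000² = 416.5830, and so on.
Summing a geometric series: total = 514.3·[0.9000·(1 − 0.9000^5) / (1 − 0.9000)] ≈ 1895.4989 billion.

$1895 billion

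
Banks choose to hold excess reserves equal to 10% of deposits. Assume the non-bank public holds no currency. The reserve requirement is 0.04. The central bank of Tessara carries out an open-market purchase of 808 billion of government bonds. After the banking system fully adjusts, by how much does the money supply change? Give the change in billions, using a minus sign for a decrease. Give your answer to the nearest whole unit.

5771 billion

The money multiplier is m = 1 / (rr + e) = 1 / (0.04 + 0.1) ≈ 7.1429.
The purchase adds 808 billion of base, so ΔM = m × ΔMB = 7.1429 × (+808) = 5771.4632 billion.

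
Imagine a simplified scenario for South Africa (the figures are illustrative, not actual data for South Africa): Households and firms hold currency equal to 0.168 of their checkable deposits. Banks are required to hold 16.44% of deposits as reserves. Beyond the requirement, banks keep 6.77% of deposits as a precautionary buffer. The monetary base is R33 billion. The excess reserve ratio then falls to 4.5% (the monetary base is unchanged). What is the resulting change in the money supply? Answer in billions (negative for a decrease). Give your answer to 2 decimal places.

R5.79 billion

Initially m₁ = (1 + 0.168) / (0.1644 + 0.0677 + 0.168) ≈ 2.91927, so M₁ = 2.91927 × 33 ≈ 96.3359 billion.
After the change m₂ = (1 + 0.168) / (0.1644 + 0.045 + 0.168) ≈ 3.09486, so M₂ = 3.09486 × 33 ≈ 102.1304 billion.
ΔM = M₂ − M₁ = 102.1304 − 96.3359 = 5.7945 billion.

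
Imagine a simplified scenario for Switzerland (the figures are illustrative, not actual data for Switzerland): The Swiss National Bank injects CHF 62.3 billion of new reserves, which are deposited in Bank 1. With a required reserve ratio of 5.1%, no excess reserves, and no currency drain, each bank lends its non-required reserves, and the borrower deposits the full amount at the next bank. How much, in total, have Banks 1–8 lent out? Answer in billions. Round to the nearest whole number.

CHF 397 billion

Bank i lends (1 − rr)^i of the original deposit: Bank 1 lends 62.3·0.9490 = 59.1227, Bank 2 lends 62.3·0.9490² ≈ 56.1074, and so on.
Summing a geometric series: total = 62.3·[0.9490·(1 − 0.9490^8) / (1 − 0.9490)] ≈ 396.6388 billion.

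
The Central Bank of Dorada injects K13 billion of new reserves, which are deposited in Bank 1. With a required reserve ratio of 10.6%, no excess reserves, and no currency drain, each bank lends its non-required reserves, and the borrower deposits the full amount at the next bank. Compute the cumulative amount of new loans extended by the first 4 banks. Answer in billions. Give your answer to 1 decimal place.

Bank i lends (1 − rr)^i of the original deposit: Bank 1 lends 13·0.8940 = 11.6220, Bank 2 lends 13·0.8940² ≈ 10.3901, and so on.
Summing a geometric series: total = 13·[0.8940·(1 − 0.8940^4) / (1 − 0.8940)] ≈ 39.6049 billion.

K39.6 billion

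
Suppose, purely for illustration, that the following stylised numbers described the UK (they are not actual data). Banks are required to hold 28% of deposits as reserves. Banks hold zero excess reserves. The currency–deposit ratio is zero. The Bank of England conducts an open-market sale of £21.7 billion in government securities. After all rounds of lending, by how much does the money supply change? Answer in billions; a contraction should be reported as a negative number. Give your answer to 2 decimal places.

-77.50 billion

The simple money multiplier is m = 1/rr = 1/0.28 ≈ 3.57143.
An open-market sale reduces the monetary base by 21.7 billion, so ΔM = m × ΔMB = 3.57143 × (−21.7) ≈ -77.5 billion.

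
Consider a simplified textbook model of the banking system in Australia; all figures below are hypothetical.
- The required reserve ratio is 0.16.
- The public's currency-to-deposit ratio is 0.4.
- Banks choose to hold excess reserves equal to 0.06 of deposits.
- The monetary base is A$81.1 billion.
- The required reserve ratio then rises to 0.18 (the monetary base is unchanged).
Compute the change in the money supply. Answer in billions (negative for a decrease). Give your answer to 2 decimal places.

-5.72 billion

Initially m₁ = (1 + 0.4) / (0.16 + 0.06 + 0.4) ≈ 2.25806, so M₁ = 2.25806 × 81.1 ≈ 183.1287 billion.
After the change m₂ = (1 + 0.4) / (0.18 + 0.06 + 0.4) = 2.18750, so M₂ = 2.18750 × 81.1 ≈ 177.4062 billion.
ΔM = M₂ − M₁ = 177.4062 − 183.1287 = -5.7225 billion.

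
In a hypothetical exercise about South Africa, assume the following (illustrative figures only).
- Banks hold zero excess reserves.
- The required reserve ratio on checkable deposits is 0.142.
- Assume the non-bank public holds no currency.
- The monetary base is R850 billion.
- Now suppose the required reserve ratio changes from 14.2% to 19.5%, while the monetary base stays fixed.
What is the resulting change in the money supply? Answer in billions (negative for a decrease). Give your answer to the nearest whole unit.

Initially m₁ = 1 / (0.142) ≈ 7.0423, so M₁ = 7.0423 × 850 = 5985.955 billion.
After the change m₂ = 1 / (0.195) ≈ 5.1282, so M₂ = 5.1282 × 850 = 4358.97 billion.
ΔM = M₂ − M₁ = 4358.97 − 5985.955 = -1626.985 billion.

-1627 billion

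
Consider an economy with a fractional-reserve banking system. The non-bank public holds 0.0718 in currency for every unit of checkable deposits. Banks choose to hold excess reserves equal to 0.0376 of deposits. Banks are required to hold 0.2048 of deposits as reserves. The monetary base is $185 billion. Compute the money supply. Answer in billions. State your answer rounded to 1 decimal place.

$631.1 billion

The money multiplier is m = (1 + c) / (rr + e + c) = (1 + 0.0718) / (0.2048 + 0.0376 + 0.0718) ≈ 3.41120.
So M = m × MB = 3.41120 × 185 = 631.072 billion.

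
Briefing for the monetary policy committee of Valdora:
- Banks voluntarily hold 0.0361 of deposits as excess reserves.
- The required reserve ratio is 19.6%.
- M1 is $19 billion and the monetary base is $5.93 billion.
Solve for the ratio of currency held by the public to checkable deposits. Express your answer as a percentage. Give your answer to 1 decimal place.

11.6%

Using m = M/MB = 19/5.93 ≈ 3.204047. From m = (1 + c)/(c + rr + e), rearranging gives 1 + c = m·(c + rr + e), so c·(1 − m) = m·(rr + e) − 1.
Hence c = [m·(rr + e) − 1]/(1 − m) = [3.204047 × (0.196 + 0.0361) − 1] / (1 − 3.204047) ≈ 0.116305.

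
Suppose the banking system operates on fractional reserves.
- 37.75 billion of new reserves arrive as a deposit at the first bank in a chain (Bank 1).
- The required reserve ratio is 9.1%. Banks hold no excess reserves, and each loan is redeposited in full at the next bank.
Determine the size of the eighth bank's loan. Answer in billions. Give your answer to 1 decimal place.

17.6 billion

Each bank lends a fraction (1 − rr) = 0.9090 of the deposit it receives, so Bank 8 receives 37.75·0.9090^7 and lends 37.75·0.9090^8 ≈ 17.5966 billion.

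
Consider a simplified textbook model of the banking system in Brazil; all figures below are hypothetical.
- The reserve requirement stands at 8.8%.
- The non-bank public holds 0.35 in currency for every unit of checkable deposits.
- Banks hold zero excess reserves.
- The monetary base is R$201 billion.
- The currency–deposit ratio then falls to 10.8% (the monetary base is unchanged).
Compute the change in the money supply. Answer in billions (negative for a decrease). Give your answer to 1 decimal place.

Initially m₁ = (1 + 0.35) / (0.088 + 0.35) ≈ 3.08219, so M₁ = 3.08219 × 201 ≈ 619.5202 billion.
After the change m₂ = (1 + 0.108) / (0.088 + 0.108) ≈ 5.65306, so M₂ = 5.65306 × 201 ≈ 1136.2651 billion.
ΔM = M₂ − M₁ = 1136.2651 − 619.5202 = 516.7449 billion.

R$516.7 billion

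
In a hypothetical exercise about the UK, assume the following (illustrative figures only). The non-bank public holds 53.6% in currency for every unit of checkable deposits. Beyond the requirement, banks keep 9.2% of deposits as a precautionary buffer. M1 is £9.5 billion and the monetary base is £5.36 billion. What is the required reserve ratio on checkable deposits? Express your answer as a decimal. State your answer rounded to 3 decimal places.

Using m = M/MB = 9.5/5.36 ≈ 1.772388. Since m = (1 + c)/(c + rr + e), the denominator satisfies c + rr + e = (1 + c)/m = (1 + 0.536) / 1.772388 ≈ 0.866627.
With c = 0.536 and e = 0.092, the required reserve ratio on checkable deposits is 0.866627 − 0.536 − 0.092 = 0.238627.

0.239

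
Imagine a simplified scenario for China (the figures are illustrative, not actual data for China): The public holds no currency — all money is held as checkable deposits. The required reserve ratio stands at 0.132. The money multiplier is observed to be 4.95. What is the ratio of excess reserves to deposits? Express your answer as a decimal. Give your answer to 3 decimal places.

Using m = 4.95. Since m = (1 + c)/(c + rr + e), the denominator satisfies c + rr + e = (1 + c)/m = (1 + 0) / 4.95 ≈ 0.202020.
With c = 0 and rr = 0.132, the ratio of excess reserves to deposits is 0.202020 − 0 − 0.132 = 0.07002.

0.070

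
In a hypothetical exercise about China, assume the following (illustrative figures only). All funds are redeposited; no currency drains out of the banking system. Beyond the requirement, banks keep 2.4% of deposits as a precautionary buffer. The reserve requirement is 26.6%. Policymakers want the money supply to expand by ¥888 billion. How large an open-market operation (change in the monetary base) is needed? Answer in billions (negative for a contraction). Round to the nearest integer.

The money multiplier is m = 1 / (rr + e) = 1 / (0.266 + 0.024) ≈ 3.4483.
ΔMB = ΔM / m = (+888) / 3.4483 ≈ 257.5182 billion.

¥258 billion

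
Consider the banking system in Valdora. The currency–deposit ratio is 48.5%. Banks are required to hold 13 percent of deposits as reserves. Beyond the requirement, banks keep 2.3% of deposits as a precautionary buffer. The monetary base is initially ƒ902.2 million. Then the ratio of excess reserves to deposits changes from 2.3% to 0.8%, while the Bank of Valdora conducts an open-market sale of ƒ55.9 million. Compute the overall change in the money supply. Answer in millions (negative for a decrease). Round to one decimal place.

-82.7 million

Before: m₁ = (1 + 0.485) / (0.13 + 0.023 + 0.485) ≈ 2.32759, MB₁ = 902.2, so M₁ = 2.32759 × 902.2 ≈ 2099.9517 million.
After: m₂ = (1 + 0.485) / (0.13 + 0.008 + 0.485) ≈ 2.38363, MB₂ = 902.2 − 55.9 = 846.3, so M₂ = 2.38363 × 846.3 ≈ 2017.2661 million.
ΔM = M₂ − M₁ = 2017.2661 − 2099.9517 = -82.6856 million.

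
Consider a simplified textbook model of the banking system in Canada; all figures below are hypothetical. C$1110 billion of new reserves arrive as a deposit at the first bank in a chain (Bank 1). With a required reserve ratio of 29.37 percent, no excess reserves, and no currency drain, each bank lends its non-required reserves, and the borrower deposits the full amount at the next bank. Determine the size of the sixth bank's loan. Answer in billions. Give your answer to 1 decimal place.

C$137.8 billion

Each bank lends a fraction (1 − rr) = 0.7063 of the deposit it receives, so Bank 6 receives 1110·0.7063^5 and lends 1110·0.7063^6 ≈ 137.8029 billion.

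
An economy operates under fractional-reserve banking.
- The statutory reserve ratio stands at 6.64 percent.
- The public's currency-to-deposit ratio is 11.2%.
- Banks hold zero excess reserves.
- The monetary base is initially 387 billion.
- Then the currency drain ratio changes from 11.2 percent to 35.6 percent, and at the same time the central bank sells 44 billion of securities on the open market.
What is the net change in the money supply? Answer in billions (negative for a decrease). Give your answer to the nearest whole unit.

Before: m₁ = (1 + 0.112) / (0.0664 + 0.112) ≈ 6.2332, MB₁ = 387, so M₁ = 6.2332 × 387 = 2412.2484 billion.
After: m₂ = (1 + 0.356) / (0.0664 + 0.356) ≈ 3.2102, MB₂ = 387 − 44 = 343, so M₂ = 3.2102 × 343 = 1101.0986 billion.
ΔM = M₂ − M₁ = 1101.0986 − 2412.2484 = -1311.1498 billion.

-1311 billion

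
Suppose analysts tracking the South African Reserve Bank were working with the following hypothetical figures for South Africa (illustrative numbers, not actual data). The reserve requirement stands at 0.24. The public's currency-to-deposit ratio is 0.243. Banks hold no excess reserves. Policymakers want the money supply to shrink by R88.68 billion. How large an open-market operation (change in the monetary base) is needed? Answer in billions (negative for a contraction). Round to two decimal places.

-34.46 billion

The money multiplier is m = (1 + c) / (rr + c) = (1 + 0.243) / (0.24 + 0.243) ≈ 2.57350.
ΔMB = ΔM / m = (−88.68) / 2.57350 ≈ -34.4589 billion.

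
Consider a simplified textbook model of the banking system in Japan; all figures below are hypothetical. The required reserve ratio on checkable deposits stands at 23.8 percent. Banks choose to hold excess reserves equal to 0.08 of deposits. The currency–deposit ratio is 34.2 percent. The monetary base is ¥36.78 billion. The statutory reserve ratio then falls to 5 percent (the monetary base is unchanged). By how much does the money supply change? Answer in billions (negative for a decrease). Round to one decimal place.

Initially m₁ = (1 + 0.342) / (0.238 + 0.08 + 0.342) ≈ 2.0333, so M₁ = 2.0333 × 36.78 ≈ 74.7848 billion.
After the change m₂ = (1 + 0.342) / (0.05 + 0.08 + 0.342) ≈ 2.8432, so M₂ = 2.8432 × 36.78 ≈ 104.5729 billion.
ΔM = M₂ − M₁ = 104.5729 − 74.7848 = 29.7881 billion.

¥29.8 billion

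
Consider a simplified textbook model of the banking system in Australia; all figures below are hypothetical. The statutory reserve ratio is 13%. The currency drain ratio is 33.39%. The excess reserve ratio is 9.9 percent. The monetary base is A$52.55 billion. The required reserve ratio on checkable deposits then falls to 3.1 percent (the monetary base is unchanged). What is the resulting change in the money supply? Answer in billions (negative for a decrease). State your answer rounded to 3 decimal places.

Initially m₁ = (1 + 0.3339) / (0.13 + 0.099 + 0.3339) ≈ 2.369693, so M₁ = 2.369693 × 52.55 ≈ 124.5274 billion.
After the change m₂ = (1 + 0.3339) / (0.031 + 0.099 + 0.3339) ≈ 2.875404, so M₂ = 2.875404 × 52.55 ≈ 151.1025 billion.
ΔM = M₂ − M₁ = 151.1025 − 124.5274 = 26.5751 billion.

A$26.575 billion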